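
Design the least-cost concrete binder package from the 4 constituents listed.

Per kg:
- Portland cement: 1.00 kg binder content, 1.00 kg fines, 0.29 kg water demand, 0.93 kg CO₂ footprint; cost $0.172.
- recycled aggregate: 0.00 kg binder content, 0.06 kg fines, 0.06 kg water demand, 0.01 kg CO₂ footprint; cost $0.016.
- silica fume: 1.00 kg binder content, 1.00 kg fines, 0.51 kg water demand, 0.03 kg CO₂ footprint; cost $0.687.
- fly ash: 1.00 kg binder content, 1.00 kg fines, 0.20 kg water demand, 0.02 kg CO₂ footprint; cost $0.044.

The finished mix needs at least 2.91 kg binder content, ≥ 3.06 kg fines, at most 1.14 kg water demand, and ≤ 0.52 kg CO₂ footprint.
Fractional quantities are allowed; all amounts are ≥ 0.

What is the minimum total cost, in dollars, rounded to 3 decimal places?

Let x1 = kg of Portland cement, x2 = kg of recycled aggregate, x3 = kg of silica fume, x4 = kg of fly ash.
Minimize 0.172x1 + 0.016x2 + 0.687x3 + 0.044x4 with:
  1x1 + 1x3 + 1x4 ≥ 2.91   (binder content)
  1x1 + 0.06x2 + 1x3 + 1x4 ≥ 3.06   (fines)
  0.29x1 + 0.06x2 + 0.51x3 + 0.2x4 ≤ 1.14   (water demand)
  0.93x1 + 0.01x2 + 0.03x3 + 0.02x4 ≤ 0.52   (CO₂ footprint)
  x1, x2, x3, x4 ≥ 0.
At the optimum only fly ash is positive (Portland cement, recycled aggregate, silica fume = 0). Binding constraint: fines.
That vertex is x4 = 3.06.
Cost = 0.044·3.06 = 0.13464.

$0.135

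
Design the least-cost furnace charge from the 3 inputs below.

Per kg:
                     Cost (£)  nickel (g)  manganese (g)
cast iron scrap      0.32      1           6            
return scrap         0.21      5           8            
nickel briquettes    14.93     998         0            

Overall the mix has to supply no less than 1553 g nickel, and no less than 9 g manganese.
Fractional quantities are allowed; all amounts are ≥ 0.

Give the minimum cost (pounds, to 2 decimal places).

£23.38

Treat it as an LP. Let x1 = kg of cast iron scrap, x2 = kg of return scrap, x3 = kg of nickel briquettes.
Minimize 0.32x1 + 0.21x2 + 14.93x3 s.t.:
  1x1 + 5x2 + 998x3 ≥ 1553   (nickel)
  6x1 + 8x2 ≥ 9   (manganese)
  x1, x2, x3 ≥ 0.
The optimal basis is {return scrap, nickel briquettes}; cast iron scrap drops out. The nickel and manganese requirements are met with equality.
So return scrap = 1.125 kg, nickel briquettes = 1.55 kg.
Total cost: 0.21·1.125 + 14.93·1.55 = 23.3778.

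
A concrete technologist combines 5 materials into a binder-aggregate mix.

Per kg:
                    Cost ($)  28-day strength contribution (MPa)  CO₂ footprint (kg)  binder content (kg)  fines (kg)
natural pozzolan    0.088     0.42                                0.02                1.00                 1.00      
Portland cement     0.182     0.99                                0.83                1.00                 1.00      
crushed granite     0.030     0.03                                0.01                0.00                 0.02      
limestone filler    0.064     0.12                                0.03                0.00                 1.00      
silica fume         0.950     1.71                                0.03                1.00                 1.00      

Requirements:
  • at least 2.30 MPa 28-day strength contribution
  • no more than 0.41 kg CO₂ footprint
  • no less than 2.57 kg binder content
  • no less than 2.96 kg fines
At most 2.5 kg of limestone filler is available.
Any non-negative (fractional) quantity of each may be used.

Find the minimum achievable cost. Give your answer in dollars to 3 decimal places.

$0.472

This is a linear program. Let x1 = kg of natural pozzolan, x2 = kg of Portland cement, x3 = kg of crushed granite, x4 = kg of limestone filler, x5 = kg of silica fume.
Minimise 0.088x1 + 0.182x2 + 0.03x3 + 0.064x4 + 0.95x5 with:
  0.42x1 + 0.99x2 + 0.03x3 + 0.12x4 + 1.71x5 ≥ 2.3   (28-day strength contribution)
  0.02x1 + 0.83x2 + 0.01x3 + 0.03x4 + 0.03x5 ≤ 0.41   (CO₂ footprint)
  1x1 + 1x2 + 1x5 ≥ 2.57   (binder content)
  1x1 + 1x2 + 0.02x3 + 1x4 + 1x5 ≥ 2.96   (fines)
  x4 ≤ 2.5
  x1, x2, x3, x4, x5 ≥ 0.
At the optimum only natural pozzolan, Portland cement are positive (crushed granite, limestone filler, silica fume = 0). There the 28-day strength contribution and CO₂ footprint constraints are tight.
That vertex is x1 = 4.571, x2 = 0.3838.
Total cost: 0.088·4.571 + 0.182·0.3838 = 0.47210.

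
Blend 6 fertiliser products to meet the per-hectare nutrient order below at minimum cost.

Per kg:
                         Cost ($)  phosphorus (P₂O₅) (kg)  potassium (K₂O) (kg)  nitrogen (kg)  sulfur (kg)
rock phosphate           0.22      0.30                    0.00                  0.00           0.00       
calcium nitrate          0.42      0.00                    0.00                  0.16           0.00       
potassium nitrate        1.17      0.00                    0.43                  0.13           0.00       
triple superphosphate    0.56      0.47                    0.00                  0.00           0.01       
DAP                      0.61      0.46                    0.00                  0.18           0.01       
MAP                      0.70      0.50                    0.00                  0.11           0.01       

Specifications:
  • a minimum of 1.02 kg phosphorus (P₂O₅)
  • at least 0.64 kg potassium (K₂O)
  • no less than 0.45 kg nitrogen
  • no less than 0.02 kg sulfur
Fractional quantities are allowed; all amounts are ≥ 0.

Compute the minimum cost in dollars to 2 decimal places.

$3.00

Set it up as a linear program. Let x1 = kg of rock phosphate, x2 = kg of calcium nitrate, x3 = kg of potassium nitrate, x4 = kg of triple superphosphate, x5 = kg of DAP, x6 = kg of MAP.
Minimize 0.22x1 + 0.42x2 + 1.17x3 + 0.56x4 + 0.61x5 + 0.7x6 subject to:
  0.3x1 + 0.47x4 + 0.46x5 + 0.5x6 ≥ 1.02   (phosphorus (P₂O₅))
  0.43x3 ≥ 0.64   (potassium (K₂O))
  0.16x2 + 0.13x3 + 0.18x5 + 0.11x6 ≥ 0.45   (nitrogen)
  0.01x4 + 0.01x5 + 0.01x6 ≥ 0.02   (sulfur)
  x1, x2, x3, x4, x5, x6 ≥ 0.
The minimum-cost mix takes nothing from calcium nitrate, MAP — only rock phosphate, potassium nitrate, triple superphosphate, DAP. There the phosphorus (P₂O₅), potassium (K₂O), nitrogen, sulfur constraints are tight.
So rock phosphate = 0.3142 kg, potassium nitrate = 1.488 kg, triple superphosphate = 0.5749 kg, DAP = 1.425 kg.
Hence cost = 0.22·0.3142 + 1.17·1.488 + 0.56·0.5749 + 0.61·1.425 = $3.0013.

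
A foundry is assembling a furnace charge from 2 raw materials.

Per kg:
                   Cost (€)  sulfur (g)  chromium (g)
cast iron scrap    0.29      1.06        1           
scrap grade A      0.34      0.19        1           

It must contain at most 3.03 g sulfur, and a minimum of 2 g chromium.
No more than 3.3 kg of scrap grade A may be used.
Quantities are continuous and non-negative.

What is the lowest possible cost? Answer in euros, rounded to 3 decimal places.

€0.580

Treat it as an LP. Let x1 = kg of cast iron scrap, x2 = kg of scrap grade A.
min 0.29x1 + 0.34x2 with:
  1.06x1 + 0.19x2 ≤ 3.03   (sulfur)
  1x1 + 1x2 ≥ 2   (chromium)
  x2 ≤ 3.3
  x1, x2 ≥ 0.
At the optimum only cast iron scrap is positive (scrap grade A = 0). There the chromium constraint is tight.
That vertex is x1 = 2.
Cost = 0.29·2 = 0.58000.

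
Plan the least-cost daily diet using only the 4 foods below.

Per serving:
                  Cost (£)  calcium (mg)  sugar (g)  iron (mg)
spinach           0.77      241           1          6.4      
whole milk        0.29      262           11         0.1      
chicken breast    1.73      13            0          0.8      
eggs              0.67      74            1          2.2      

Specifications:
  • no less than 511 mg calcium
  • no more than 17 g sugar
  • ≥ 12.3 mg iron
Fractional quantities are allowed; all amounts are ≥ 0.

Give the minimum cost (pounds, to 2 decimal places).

£1.53

Treat it as an LP. Let x1 = servings of spinach, x2 = servings of whole milk, x3 = servings of chicken breast, x4 = servings of eggs.
min 0.77x1 + 0.29x2 + 1.73x3 + 0.67x4 subject to:
  241x1 + 262x2 + 13x3 + 74x4 ≥ 511   (calcium)
  1x1 + 11x2 + 1x4 ≤ 17   (sugar)
  6.4x1 + 0.1x2 + 0.8x3 + 2.2x4 ≥ 12.3   (iron)
  x1, x2, x3, x4 ≥ 0.
The optimal basis is {spinach, whole milk}; chicken breast, eggs drop out. There the calcium and iron constraints are tight.
That vertex is x1 = 1.919, x2 = 0.1852.
Cost = 0.77·1.919 + 0.29·0.1852 = 1.5313.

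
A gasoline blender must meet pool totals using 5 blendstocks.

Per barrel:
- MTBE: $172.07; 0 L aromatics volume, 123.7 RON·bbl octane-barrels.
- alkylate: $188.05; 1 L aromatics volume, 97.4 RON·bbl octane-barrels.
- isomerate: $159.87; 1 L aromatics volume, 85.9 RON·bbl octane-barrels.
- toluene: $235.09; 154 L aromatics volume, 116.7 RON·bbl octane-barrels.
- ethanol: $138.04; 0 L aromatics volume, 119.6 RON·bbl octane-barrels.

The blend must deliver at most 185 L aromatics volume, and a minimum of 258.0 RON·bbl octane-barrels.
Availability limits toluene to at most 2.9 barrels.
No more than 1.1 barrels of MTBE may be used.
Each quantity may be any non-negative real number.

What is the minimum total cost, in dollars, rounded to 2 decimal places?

$297.78

Let x1 = barrels of MTBE, x2 = barrels of alkylate, x3 = barrels of isomerate, x4 = barrels of toluene, x5 = barrels of ethanol.
Minimize 172.07x1 + 188.05x2 + 159.87x3 + 235.09x4 + 138.04x5 s.t.:
  1x2 + 1x3 + 154x4 ≤ 185   (aromatics volume)
  123.7x1 + 97.4x2 + 85.9x3 + 116.7x4 + 119.6x5 ≥ 258   (octane-barrels)
  x4 ≤ 2.9
  x1 ≤ 1.1
  x1, x2, x3, x4, x5 ≥ 0.
The optimal basis is {ethanol}; MTBE, alkylate, isomerate, toluene drop out. There the octane-barrels constraint is tight.
Optimal quantities: ethanol = 2.1572 barrels.
Total cost: 138.04·2.1572 = 297.7799.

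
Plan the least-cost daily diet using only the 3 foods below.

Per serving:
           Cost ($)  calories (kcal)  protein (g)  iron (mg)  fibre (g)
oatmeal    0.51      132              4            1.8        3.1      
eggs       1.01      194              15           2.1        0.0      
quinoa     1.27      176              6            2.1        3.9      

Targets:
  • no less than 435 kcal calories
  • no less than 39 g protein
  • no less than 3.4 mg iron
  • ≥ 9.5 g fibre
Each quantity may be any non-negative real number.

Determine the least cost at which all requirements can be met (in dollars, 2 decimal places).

$3.36

Set it up as a linear program. Let x1 = servings of oatmeal, x2 = servings of eggs, x3 = servings of quinoa.
Minimize 0.51x1 + 1.01x2 + 1.27x3 subject to:
  132x1 + 194x2 + 176x3 ≥ 435   (calories)
  4x1 + 15x2 + 6x3 ≥ 39   (protein)
  1.8x1 + 2.1x2 + 2.1x3 ≥ 3.4   (iron)
  3.1x1 + 3.9x3 ≥ 9.5   (fibre)
  x1, x2, x3 ≥ 0.
The cheapest feasible vertex uses only oatmeal, eggs; quinoa is not used. The protein and fibre requirements are met with equality.
Solving gives x1 = 3.065, x2 = 1.783.
Objective = 0.51·3.065 + 1.01·1.783 = 3.3640.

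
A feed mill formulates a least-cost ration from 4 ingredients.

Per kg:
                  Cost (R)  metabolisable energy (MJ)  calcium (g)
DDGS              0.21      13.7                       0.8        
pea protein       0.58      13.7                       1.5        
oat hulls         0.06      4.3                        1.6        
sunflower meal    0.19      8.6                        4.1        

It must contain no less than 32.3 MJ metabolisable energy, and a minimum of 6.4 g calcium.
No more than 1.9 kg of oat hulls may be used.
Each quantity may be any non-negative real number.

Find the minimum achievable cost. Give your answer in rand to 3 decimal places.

Let x1 = kg of DDGS, x2 = kg of pea protein, x3 = kg of oat hulls, x4 = kg of sunflower meal.
Minimise 0.21x1 + 0.58x2 + 0.06x3 + 0.19x4 with:
  13.7x1 + 13.7x2 + 4.3x3 + 8.6x4 ≥ 32.3   (metabolisable energy)
  0.8x1 + 1.5x2 + 1.6x3 + 4.1x4 ≥ 6.4   (calcium)
  x3 ≤ 1.9
  x1, x2, x3, x4 ≥ 0.
The optimal basis is {DDGS, oat hulls, sunflower meal}; pea protein drops out. The metabolisable energy, calcium, the oat hulls cap requirements are met with equality.
Solving gives x1 = 1.421, x3 = 1.9, x4 = 0.5423.
Objective = 0.21·1.421 + 0.06·1.9 + 0.19·0.5423 = 0.51545.

R0.515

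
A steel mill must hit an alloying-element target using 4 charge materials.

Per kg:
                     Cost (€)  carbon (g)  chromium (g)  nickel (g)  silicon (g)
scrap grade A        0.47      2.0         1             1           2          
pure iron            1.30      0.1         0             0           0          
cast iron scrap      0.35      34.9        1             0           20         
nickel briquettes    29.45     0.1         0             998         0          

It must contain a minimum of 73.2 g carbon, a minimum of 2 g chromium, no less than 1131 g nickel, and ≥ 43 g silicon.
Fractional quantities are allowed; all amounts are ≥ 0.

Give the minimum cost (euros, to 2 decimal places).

€34.13

Set it up as a linear program. Let x1 = kg of scrap grade A, x2 = kg of pure iron, x3 = kg of cast iron scrap, x4 = kg of nickel briquettes.
min 0.47x1 + 1.3x2 + 0.35x3 + 29.45x4 with:
  2x1 + 0.1x2 + 34.9x3 + 0.1x4 ≥ 73.2   (carbon)
  1x1 + 1x3 ≥ 2   (chromium)
  1x1 + 998x4 ≥ 1131   (nickel)
  2x1 + 20x3 ≥ 43   (silicon)
  x1, x2, x3, x4 ≥ 0.
The cheapest feasible vertex uses only cast iron scrap, nickel briquettes; scrap grade A, pure iron are not used. Binding constraints: nickel and silicon.
That vertex is x3 = 2.15, x4 = 1.1333.
Objective = 0.35·2.15 + 29.45·1.1333 = 34.1282.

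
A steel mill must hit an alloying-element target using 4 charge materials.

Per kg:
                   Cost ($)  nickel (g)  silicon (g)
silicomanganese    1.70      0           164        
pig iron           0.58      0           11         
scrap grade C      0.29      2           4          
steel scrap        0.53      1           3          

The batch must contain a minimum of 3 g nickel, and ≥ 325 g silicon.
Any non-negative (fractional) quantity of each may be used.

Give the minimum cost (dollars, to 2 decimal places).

Treat it as an LP. Let x1 = kg of silicomanganese, x2 = kg of pig iron, x3 = kg of scrap grade C, x4 = kg of steel scrap.
Minimize 1.7x1 + 0.58x2 + 0.29x3 + 0.53x4 subject to:
  2x3 + 1x4 ≥ 3   (nickel)
  164x1 + 11x2 + 4x3 + 3x4 ≥ 325   (silicon)
  x1, x2, x3, x4 ≥ 0.
The cheapest feasible vertex uses only silicomanganese, scrap grade C; pig iron, steel scrap are not used. Binding constraints: nickel and silicon.
That vertex is x1 = 1.945, x3 = 1.5.
Cost = 1.7·1.945 + 0.29·1.5 = 3.7415.

$3.74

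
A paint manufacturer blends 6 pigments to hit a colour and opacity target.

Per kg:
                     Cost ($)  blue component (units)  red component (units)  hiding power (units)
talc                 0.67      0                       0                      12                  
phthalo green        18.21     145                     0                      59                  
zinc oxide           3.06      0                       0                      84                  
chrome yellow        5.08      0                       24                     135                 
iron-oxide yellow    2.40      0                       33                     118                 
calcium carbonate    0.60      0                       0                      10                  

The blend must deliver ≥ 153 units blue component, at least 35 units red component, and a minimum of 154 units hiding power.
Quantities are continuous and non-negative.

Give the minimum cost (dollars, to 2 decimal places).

$21.76

This is a linear program. Let x1 = kg of talc, x2 = kg of phthalo green, x3 = kg of zinc oxide, x4 = kg of chrome yellow, x5 = kg of iron-oxide yellow, x6 = kg of calcium carbonate.
min 0.67x1 + 18.21x2 + 3.06x3 + 5.08x4 + 2.4x5 + 0.6x6 with:
  145x2 ≥ 153   (blue component)
  24x4 + 33x5 ≥ 35   (red component)
  12x1 + 59x2 + 84x3 + 135x4 + 118x5 + 10x6 ≥ 154   (hiding power)
  x1, x2, x3, x4, x5, x6 ≥ 0.
At the optimum only phthalo green, iron-oxide yellow are positive (talc, zinc oxide, chrome yellow, calcium carbonate = 0). There the blue component and red component constraints are tight.
Solving gives x2 = 1.055, x5 = 1.061.
Hence cost = 18.21·1.055 + 2.4·1.061 = $21.7580.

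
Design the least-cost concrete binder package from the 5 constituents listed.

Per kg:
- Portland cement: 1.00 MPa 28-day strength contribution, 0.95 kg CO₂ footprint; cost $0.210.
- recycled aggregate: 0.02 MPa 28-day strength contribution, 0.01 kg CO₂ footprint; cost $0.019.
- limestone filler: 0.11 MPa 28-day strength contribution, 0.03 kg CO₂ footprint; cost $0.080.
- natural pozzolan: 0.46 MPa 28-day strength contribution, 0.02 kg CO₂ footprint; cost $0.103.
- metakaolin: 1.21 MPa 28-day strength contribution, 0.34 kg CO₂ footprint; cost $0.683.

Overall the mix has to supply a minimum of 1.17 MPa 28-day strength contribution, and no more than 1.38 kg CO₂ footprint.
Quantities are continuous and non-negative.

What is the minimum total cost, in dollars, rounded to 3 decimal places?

This is a linear program. Let x1 = kg of Portland cement, x2 = kg of recycled aggregate, x3 = kg of limestone filler, x4 = kg of natural pozzolan, x5 = kg of metakaolin.
Minimise 0.21x1 + 0.019x2 + 0.08x3 + 0.103x4 + 0.683x5 with:
  1x1 + 0.02x2 + 0.11x3 + 0.46x4 + 1.21x5 ≥ 1.17   (28-day strength contribution)
  0.95x1 + 0.01x2 + 0.03x3 + 0.02x4 + 0.34x5 ≤ 1.38   (CO₂ footprint)
  x1, x2, x3, x4, x5 ≥ 0.
At the optimum only Portland cement is positive (recycled aggregate, limestone filler, natural pozzolan, metakaolin = 0). Binding constraint: 28-day strength contribution.
Optimal quantities: Portland cement = 1.17 kg.
Objective = 0.21·1.17 = 0.24570.

$0.246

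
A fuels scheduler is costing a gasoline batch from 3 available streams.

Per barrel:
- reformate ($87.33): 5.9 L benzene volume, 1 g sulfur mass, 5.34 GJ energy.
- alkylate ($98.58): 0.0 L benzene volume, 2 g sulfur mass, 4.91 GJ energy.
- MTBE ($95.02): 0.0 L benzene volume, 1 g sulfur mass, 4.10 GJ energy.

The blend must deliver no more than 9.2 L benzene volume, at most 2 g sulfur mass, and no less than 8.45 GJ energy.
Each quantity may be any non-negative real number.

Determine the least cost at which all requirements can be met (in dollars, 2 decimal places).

This is a linear program. Let x1 = barrels of reformate, x2 = barrels of alkylate, x3 = barrels of MTBE.
Minimize 87.33x1 + 98.58x2 + 95.02x3 s.t.:
  5.9x1 ≤ 9.2   (benzene volume)
  1x1 + 2x2 + 1x3 ≤ 2   (sulfur mass)
  5.34x1 + 4.91x2 + 4.1x3 ≥ 8.45   (energy)
  x1, x2, x3 ≥ 0.
At the optimum only reformate, alkylate are positive (MTBE = 0). There the benzene volume and energy constraints are tight.
Solving gives x1 = 1.5593, x2 = 0.025096.
Hence cost = 87.33·1.5593 + 98.58·0.025096 = $138.6476.

$138.65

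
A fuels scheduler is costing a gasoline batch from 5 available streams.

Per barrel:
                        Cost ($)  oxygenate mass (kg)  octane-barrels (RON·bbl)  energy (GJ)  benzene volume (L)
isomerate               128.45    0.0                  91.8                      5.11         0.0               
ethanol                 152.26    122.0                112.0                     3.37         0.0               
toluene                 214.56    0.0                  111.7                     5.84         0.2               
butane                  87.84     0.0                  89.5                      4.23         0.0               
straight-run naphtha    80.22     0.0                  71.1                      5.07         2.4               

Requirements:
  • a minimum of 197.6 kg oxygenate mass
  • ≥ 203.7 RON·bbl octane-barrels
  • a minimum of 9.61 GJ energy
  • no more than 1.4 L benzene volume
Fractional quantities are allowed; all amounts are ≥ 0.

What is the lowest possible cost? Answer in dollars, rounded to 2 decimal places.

$318.21

Let x1 = barrels of isomerate, x2 = barrels of ethanol, x3 = barrels of toluene, x4 = barrels of butane, x5 = barrels of straight-run naphtha.
Minimise 128.45x1 + 152.26x2 + 214.56x3 + 87.84x4 + 80.22x5 subject to:
  122x2 ≥ 197.6   (oxygenate mass)
  91.8x1 + 112x2 + 111.7x3 + 89.5x4 + 71.1x5 ≥ 203.7   (octane-barrels)
  5.11x1 + 3.37x2 + 5.84x3 + 4.23x4 + 5.07x5 ≥ 9.61   (energy)
  0.2x3 + 2.4x5 ≤ 1.4   (benzene volume)
  x1, x2, x3, x4, x5 ≥ 0.
The minimum-cost mix takes nothing from isomerate, toluene — only ethanol, butane, straight-run naphtha. Binding constraints: oxygenate mass, energy, benzene volume.
Optimal quantities: ethanol = 1.6197 barrels, butane = 0.28232 barrels, straight-run naphtha = 0.58333 barrels.
Hence cost = 152.26·1.6197 + 87.84·0.28232 + 80.22·0.58333 = $318.2092.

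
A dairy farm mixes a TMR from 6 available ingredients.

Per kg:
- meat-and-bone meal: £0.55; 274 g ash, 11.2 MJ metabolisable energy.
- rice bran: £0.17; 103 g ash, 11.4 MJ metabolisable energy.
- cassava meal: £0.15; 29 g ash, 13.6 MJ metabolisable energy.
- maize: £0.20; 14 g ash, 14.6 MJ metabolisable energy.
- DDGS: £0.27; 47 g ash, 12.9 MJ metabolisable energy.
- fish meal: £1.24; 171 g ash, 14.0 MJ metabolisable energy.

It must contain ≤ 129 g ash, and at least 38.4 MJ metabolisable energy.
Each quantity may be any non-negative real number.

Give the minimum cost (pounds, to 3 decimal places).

Let x1 = kg of meat-and-bone meal, x2 = kg of rice bran, x3 = kg of cassava meal, x4 = kg of maize, x5 = kg of DDGS, x6 = kg of fish meal.
min 0.55x1 + 0.17x2 + 0.15x3 + 0.2x4 + 0.27x5 + 1.24x6 with:
  274x1 + 103x2 + 29x3 + 14x4 + 47x5 + 171x6 ≤ 129   (ash)
  11.2x1 + 11.4x2 + 13.6x3 + 14.6x4 + 12.9x5 + 14x6 ≥ 38.4   (metabolisable energy)
  x1, x2, x3, x4, x5, x6 ≥ 0.
The minimum-cost mix takes nothing from meat-and-bone meal, rice bran, maize, DDGS, fish meal — only cassava meal. The metabolisable energy requirement is met with equality.
Solving gives x3 = 2.824.
Cost = 0.15·2.824 = 0.42360.

£0.424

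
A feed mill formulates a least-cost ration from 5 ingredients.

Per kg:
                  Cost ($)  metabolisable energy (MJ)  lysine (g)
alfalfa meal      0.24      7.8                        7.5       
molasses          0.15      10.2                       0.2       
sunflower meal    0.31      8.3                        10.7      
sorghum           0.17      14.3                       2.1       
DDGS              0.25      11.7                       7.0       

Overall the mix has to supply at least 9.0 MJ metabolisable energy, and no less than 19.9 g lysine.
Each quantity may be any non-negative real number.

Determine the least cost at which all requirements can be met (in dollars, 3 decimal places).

Let x1 = kg of alfalfa meal, x2 = kg of molasses, x3 = kg of sunflower meal, x4 = kg of sorghum, x5 = kg of DDGS.
Minimize 0.24x1 + 0.15x2 + 0.31x3 + 0.17x4 + 0.25x5 with:
  7.8x1 + 10.2x2 + 8.3x3 + 14.3x4 + 11.7x5 ≥ 9   (metabolisable energy)
  7.5x1 + 0.2x2 + 10.7x3 + 2.1x4 + 7x5 ≥ 19.9   (lysine)
  x1, x2, x3, x4, x5 ≥ 0.
The cheapest feasible vertex uses only sunflower meal; alfalfa meal, molasses, sorghum, DDGS are not used. There the lysine constraint is tight.
Optimal quantities: sunflower meal = 1.86 kg.
Total cost: 0.31·1.86 = 0.57660.

$0.577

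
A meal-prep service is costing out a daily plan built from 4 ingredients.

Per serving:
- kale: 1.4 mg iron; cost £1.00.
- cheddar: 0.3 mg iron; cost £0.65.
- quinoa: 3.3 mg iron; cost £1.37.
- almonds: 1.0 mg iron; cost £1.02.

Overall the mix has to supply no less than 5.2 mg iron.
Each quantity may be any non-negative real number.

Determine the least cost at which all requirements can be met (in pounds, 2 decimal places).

£2.16

Let x1 = servings of kale, x2 = servings of cheddar, x3 = servings of quinoa, x4 = servings of almonds.
min 1x1 + 0.65x2 + 1.37x3 + 1.02x4 subject to:
  1.4x1 + 0.3x2 + 3.3x3 + 1x4 ≥ 5.2   (iron)
  x1, x2, x3, x4 ≥ 0.
At the optimum only quinoa is positive (kale, cheddar, almonds = 0). The iron requirement is met with equality.
That vertex is x3 = 1.576.
Total cost: 1.37·1.576 = 2.1591.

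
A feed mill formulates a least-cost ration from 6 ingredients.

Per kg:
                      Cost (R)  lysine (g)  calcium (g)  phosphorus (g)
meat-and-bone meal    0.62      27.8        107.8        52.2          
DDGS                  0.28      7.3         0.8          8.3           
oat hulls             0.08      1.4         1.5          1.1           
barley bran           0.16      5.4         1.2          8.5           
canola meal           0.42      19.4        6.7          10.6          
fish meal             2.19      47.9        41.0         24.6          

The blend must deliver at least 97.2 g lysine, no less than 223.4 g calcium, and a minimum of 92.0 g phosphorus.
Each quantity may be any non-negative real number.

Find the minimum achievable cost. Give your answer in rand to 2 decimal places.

R2.14

Set it up as a linear program. Let x1 = kg of meat-and-bone meal, x2 = kg of DDGS, x3 = kg of oat hulls, x4 = kg of barley bran, x5 = kg of canola meal, x6 = kg of fish meal.
Minimize 0.62x1 + 0.28x2 + 0.08x3 + 0.16x4 + 0.42x5 + 2.19x6 subject to:
  27.8x1 + 7.3x2 + 1.4x3 + 5.4x4 + 19.4x5 + 47.9x6 ≥ 97.2   (lysine)
  107.8x1 + 0.8x2 + 1.5x3 + 1.2x4 + 6.7x5 + 41x6 ≥ 223.4   (calcium)
  52.2x1 + 8.3x2 + 1.1x3 + 8.5x4 + 10.6x5 + 24.6x6 ≥ 92   (phosphorus)
  x1, x2, x3, x4, x5, x6 ≥ 0.
The optimal basis is {meat-and-bone meal, canola meal}; DDGS, oat hulls, barley bran, fish meal drop out. There the lysine and calcium constraints are tight.
Optimal quantities: meat-and-bone meal = 1.933 kg, canola meal = 2.24 kg.
Hence cost = 0.62·1.933 + 0.42·2.24 = R2.1393.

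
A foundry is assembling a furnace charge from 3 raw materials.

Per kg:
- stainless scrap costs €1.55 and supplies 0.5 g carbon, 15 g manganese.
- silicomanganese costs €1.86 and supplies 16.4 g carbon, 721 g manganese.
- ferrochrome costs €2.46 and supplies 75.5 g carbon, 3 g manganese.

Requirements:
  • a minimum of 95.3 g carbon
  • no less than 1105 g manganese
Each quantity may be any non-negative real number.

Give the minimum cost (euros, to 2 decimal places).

€5.13

Treat it as an LP. Let x1 = kg of stainless scrap, x2 = kg of silicomanganese, x3 = kg of ferrochrome.
min 1.55x1 + 1.86x2 + 2.46x3 with:
  0.5x1 + 16.4x2 + 75.5x3 ≥ 95.3   (carbon)
  15x1 + 721x2 + 3x3 ≥ 1105   (manganese)
  x1, x2, x3 ≥ 0.
The cheapest feasible vertex uses only silicomanganese, ferrochrome; stainless scrap is not used. Binding constraints: carbon and manganese.
That vertex is x2 = 1.529, x3 = 0.9302.
Objective = 1.86·1.529 + 2.46·0.9302 = 5.1322.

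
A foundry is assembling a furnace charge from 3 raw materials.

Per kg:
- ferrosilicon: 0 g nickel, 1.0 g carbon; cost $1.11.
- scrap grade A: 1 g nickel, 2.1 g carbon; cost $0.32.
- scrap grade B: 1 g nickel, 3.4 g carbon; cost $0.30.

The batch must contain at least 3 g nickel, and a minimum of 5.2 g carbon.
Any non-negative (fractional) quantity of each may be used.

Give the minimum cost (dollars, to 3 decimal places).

Let x1 = kg of ferrosilicon, x2 = kg of scrap grade A, x3 = kg of scrap grade B.
Minimize 1.11x1 + 0.32x2 + 0.3x3 with:
  1x2 + 1x3 ≥ 3   (nickel)
  1x1 + 2.1x2 + 3.4x3 ≥ 5.2   (carbon)
  x1, x2, x3 ≥ 0.
The cheapest feasible vertex uses only scrap grade B; ferrosilicon, scrap grade A are not used. The nickel requirement is met with equality.
So scrap grade B = 3 kg.
Total cost: 0.3·3 = 0.90000.

$0.900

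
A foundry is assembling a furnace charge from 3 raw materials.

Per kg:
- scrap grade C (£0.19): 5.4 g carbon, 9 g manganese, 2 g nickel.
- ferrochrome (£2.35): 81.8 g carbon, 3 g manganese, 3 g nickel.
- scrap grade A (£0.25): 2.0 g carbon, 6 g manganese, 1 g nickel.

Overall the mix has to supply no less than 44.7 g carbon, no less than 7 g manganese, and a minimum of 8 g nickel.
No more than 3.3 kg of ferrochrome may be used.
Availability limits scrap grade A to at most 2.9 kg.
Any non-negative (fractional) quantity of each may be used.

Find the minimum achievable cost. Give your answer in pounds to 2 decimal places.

£1.41

Treat it as an LP. Let x1 = kg of scrap grade C, x2 = kg of ferrochrome, x3 = kg of scrap grade A.
min 0.19x1 + 2.35x2 + 0.25x3 s.t.:
  5.4x1 + 81.8x2 + 2x3 ≥ 44.7   (carbon)
  9x1 + 3x2 + 6x3 ≥ 7   (manganese)
  2x1 + 3x2 + 1x3 ≥ 8   (nickel)
  x2 ≤ 3.3
  x3 ≤ 2.9
  x1, x2, x3 ≥ 0.
At the optimum only scrap grade C, ferrochrome are positive (scrap grade A = 0). Binding constraints: carbon and nickel.
Solving gives x1 = 3.53, x2 = 0.3134.
Cost = 0.19·3.53 + 2.35·0.3134 = 1.4072.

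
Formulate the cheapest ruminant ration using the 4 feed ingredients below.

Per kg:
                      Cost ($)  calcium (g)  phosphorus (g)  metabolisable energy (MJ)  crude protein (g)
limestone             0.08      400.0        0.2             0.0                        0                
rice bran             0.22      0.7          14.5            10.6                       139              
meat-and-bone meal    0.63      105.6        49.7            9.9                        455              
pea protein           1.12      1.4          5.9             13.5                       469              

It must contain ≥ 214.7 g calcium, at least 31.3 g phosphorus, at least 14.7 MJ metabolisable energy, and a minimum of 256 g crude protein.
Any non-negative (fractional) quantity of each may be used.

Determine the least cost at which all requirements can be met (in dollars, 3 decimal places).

Treat it as an LP. Let x1 = kg of limestone, x2 = kg of rice bran, x3 = kg of meat-and-bone meal, x4 = kg of pea protein.
Minimize 0.08x1 + 0.22x2 + 0.63x3 + 1.12x4 s.t.:
  400x1 + 0.7x2 + 105.6x3 + 1.4x4 ≥ 214.7   (calcium)
  0.2x1 + 14.5x2 + 49.7x3 + 5.9x4 ≥ 31.3   (phosphorus)
  10.6x2 + 9.9x3 + 13.5x4 ≥ 14.7   (metabolisable energy)
  139x2 + 455x3 + 469x4 ≥ 256   (crude protein)
  x1, x2, x3, x4 ≥ 0.
The optimal basis is {limestone, rice bran, meat-and-bone meal}; pea protein drops out. There the calcium, phosphorus, metabolisable energy constraints are tight.
So limestone = 0.4538 kg, rice bran = 1.1 kg, meat-and-bone meal = 0.307 kg.
Cost = 0.08·0.4538 + 0.22·1.1 + 0.63·0.307 = 0.47171.

$0.472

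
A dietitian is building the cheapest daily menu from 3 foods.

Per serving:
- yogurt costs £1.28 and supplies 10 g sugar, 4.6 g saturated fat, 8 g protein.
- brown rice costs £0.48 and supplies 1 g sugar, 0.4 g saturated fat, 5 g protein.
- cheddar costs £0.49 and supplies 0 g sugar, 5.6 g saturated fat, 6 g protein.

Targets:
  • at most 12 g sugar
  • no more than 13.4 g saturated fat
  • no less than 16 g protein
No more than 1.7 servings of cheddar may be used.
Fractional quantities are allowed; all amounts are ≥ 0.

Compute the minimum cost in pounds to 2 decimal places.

Let x1 = servings of yogurt, x2 = servings of brown rice, x3 = servings of cheddar.
Minimise 1.28x1 + 0.48x2 + 0.49x3 with:
  10x1 + 1x2 ≤ 12   (sugar)
  4.6x1 + 0.4x2 + 5.6x3 ≤ 13.4   (saturated fat)
  8x1 + 5x2 + 6x3 ≥ 16   (protein)
  x3 ≤ 1.7
  x1, x2, x3 ≥ 0.
The minimum-cost mix takes nothing from yogurt — only brown rice, cheddar. The protein and the cheddar cap requirements are met with equality.
So brown rice = 1.16 servings, cheddar = 1.7 servings.
Objective = 0.48·1.16 + 0.49·1.7 = 1.3898.

£1.39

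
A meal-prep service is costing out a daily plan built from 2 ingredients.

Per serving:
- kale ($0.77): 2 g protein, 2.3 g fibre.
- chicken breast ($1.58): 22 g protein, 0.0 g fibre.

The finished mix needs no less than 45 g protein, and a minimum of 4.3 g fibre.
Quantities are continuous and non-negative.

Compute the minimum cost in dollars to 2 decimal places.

This is a linear program. Let x1 = servings of kale, x2 = servings of chicken breast.
Minimize 0.77x1 + 1.58x2 with:
  2x1 + 22x2 ≥ 45   (protein)
  2.3x1 ≥ 4.3   (fibre)
  x1, x2 ≥ 0.
Both inputs are positive at the optimum. The protein and fibre requirements are met with equality.
Solving gives x1 = 1.87, x2 = 1.875.
Objective = 0.77·1.87 + 1.58·1.875 = 4.4024.

$4.40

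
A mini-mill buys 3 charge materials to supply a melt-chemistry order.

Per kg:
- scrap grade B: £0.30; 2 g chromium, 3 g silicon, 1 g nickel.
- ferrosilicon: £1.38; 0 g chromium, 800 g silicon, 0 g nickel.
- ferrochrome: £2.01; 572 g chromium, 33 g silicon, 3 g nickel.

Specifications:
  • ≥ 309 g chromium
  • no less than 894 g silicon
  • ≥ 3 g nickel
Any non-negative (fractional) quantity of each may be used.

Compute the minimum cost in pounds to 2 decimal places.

This is a linear program. Let x1 = kg of scrap grade B, x2 = kg of ferrosilicon, x3 = kg of ferrochrome.
min 0.3x1 + 1.38x2 + 2.01x3 with:
  2x1 + 572x3 ≥ 309   (chromium)
  3x1 + 800x2 + 33x3 ≥ 894   (silicon)
  1x1 + 3x3 ≥ 3   (nickel)
  x1, x2, x3 ≥ 0.
The optimal mix uses every input. Binding constraints: chromium, silicon, nickel.
So scrap grade B = 1.394 kg, ferrosilicon = 1.09 kg, ferrochrome = 0.5353 kg.
Cost = 0.3·1.394 + 1.38·1.09 + 2.01·0.5353 = 2.9984.

£3.00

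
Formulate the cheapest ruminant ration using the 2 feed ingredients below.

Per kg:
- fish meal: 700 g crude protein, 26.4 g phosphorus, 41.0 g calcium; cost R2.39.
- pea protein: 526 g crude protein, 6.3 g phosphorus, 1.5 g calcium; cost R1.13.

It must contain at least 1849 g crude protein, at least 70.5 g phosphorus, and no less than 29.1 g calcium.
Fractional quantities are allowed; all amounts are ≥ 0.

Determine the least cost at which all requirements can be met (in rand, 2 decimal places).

R6.38

Set it up as a linear program. Let x1 = kg of fish meal, x2 = kg of pea protein.
Minimise 2.39x1 + 1.13x2 with:
  700x1 + 526x2 ≥ 1849   (crude protein)
  26.4x1 + 6.3x2 ≥ 70.5   (phosphorus)
  41x1 + 1.5x2 ≥ 29.1   (calcium)
  x1, x2 ≥ 0.
At the optimum only fish meal is positive (pea protein = 0). Binding constraint: phosphorus.
That vertex is x1 = 2.67.
Cost = 2.39·2.67 = 6.3813.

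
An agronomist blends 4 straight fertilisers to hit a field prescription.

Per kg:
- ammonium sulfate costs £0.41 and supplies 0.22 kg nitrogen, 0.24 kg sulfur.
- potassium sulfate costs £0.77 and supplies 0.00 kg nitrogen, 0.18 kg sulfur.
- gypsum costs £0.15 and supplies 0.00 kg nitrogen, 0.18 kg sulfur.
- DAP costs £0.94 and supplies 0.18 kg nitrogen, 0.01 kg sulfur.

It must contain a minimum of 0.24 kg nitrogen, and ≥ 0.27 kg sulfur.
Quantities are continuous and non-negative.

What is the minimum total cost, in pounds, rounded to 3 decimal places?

£0.454

Let x1 = kg of ammonium sulfate, x2 = kg of potassium sulfate, x3 = kg of gypsum, x4 = kg of DAP.
Minimize 0.41x1 + 0.77x2 + 0.15x3 + 0.94x4 with:
  0.22x1 + 0.18x4 ≥ 0.24   (nitrogen)
  0.24x1 + 0.18x2 + 0.18x3 + 0.01x4 ≥ 0.27   (sulfur)
  x1, x2, x3, x4 ≥ 0.
The cheapest feasible vertex uses only ammonium sulfate, gypsum; potassium sulfate, DAP are not used. The nitrogen and sulfur requirements are met with equality.
So ammonium sulfate = 1.091 kg, gypsum = 0.04545 kg.
Objective = 0.41·1.091 + 0.15·0.04545 = 0.45413.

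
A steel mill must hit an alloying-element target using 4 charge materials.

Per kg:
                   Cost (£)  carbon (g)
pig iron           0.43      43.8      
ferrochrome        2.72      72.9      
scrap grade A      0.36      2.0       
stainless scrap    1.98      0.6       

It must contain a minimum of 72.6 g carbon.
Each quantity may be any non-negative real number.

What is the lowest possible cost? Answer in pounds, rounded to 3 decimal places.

Treat it as an LP. Let x1 = kg of pig iron, x2 = kg of ferrochrome, x3 = kg of scrap grade A, x4 = kg of stainless scrap.
Minimize 0.43x1 + 2.72x2 + 0.36x3 + 1.98x4 subject to:
  43.8x1 + 72.9x2 + 2x3 + 0.6x4 ≥ 72.6   (carbon)
  x1, x2, x3, x4 ≥ 0.
The minimum-cost mix takes nothing from ferrochrome, scrap grade A, stainless scrap — only pig iron. Binding constraint: carbon.
So pig iron = 1.658 kg.
Cost = 0.43·1.658 = 0.71294.

£0.713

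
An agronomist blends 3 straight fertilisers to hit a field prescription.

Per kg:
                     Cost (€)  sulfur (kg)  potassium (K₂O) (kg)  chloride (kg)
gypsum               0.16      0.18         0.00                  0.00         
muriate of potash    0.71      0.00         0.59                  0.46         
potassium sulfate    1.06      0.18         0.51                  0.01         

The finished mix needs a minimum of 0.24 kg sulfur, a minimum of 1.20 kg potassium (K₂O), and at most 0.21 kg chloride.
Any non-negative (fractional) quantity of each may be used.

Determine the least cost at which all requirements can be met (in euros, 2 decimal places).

€2.28

Set it up as a linear program. Let x1 = kg of gypsum, x2 = kg of muriate of potash, x3 = kg of potassium sulfate.
Minimize 0.16x1 + 0.71x2 + 1.06x3 with:
  0.18x1 + 0.18x3 ≥ 0.24   (sulfur)
  0.59x2 + 0.51x3 ≥ 1.2   (potassium (K₂O))
  0.46x2 + 0.01x3 ≤ 0.21   (chloride)
  x1, x2, x3 ≥ 0.
The minimum-cost mix takes nothing from gypsum — only muriate of potash, potassium sulfate. The potassium (K₂O) and chloride requirements are met with equality.
Optimal quantities: muriate of potash = 0.4158 kg, potassium sulfate = 1.872 kg.
Objective = 0.71·0.4158 + 1.06·1.872 = 2.2795.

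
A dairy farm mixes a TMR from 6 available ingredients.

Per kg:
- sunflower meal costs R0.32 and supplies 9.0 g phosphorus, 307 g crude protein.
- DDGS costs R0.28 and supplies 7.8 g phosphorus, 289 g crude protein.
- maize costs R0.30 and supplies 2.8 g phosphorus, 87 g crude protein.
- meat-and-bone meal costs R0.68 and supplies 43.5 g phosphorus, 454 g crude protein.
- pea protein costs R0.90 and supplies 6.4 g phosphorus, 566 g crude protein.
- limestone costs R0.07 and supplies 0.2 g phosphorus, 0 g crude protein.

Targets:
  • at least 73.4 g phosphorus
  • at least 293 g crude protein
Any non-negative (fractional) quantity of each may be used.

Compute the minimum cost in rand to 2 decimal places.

R1.15

Treat it as an LP. Let x1 = kg of sunflower meal, x2 = kg of DDGS, x3 = kg of maize, x4 = kg of meat-and-bone meal, x5 = kg of pea protein, x6 = kg of limestone.
Minimise 0.32x1 + 0.28x2 + 0.3x3 + 0.68x4 + 0.9x5 + 0.07x6 s.t.:
  9x1 + 7.8x2 + 2.8x3 + 43.5x4 + 6.4x5 + 0.2x6 ≥ 73.4   (phosphorus)
  307x1 + 289x2 + 87x3 + 454x4 + 566x5 ≥ 293   (crude protein)
  x1, x2, x3, x4, x5, x6 ≥ 0.
The minimum-cost mix takes nothing from sunflower meal, DDGS, maize, pea protein, limestone — only meat-and-bone meal. Binding constraint: phosphorus.
Solving gives x4 = 1.687.
Cost = 0.68·1.687 = 1.1472.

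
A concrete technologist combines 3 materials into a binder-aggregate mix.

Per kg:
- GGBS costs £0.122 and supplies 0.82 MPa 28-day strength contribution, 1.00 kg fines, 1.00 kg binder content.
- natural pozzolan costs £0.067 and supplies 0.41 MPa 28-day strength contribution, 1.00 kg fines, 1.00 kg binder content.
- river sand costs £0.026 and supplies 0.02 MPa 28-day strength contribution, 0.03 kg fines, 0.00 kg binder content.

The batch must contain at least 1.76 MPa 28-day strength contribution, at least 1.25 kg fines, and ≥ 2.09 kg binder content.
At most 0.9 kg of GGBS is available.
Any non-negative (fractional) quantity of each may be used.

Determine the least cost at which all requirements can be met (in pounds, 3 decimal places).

£0.277

Let x1 = kg of GGBS, x2 = kg of natural pozzolan, x3 = kg of river sand.
min 0.122x1 + 0.067x2 + 0.026x3 s.t.:
  0.82x1 + 0.41x2 + 0.02x3 ≥ 1.76   (28-day strength contribution)
  1x1 + 1x2 + 0.03x3 ≥ 1.25   (fines)
  1x1 + 1x2 ≥ 2.09   (binder content)
  x1 ≤ 0.9
  x1, x2, x3 ≥ 0.
The minimum-cost mix takes nothing from river sand — only GGBS, natural pozzolan. There the 28-day strength contribution and the GGBS cap constraints are tight.
Optimal quantities: GGBS = 0.9 kg, natural pozzolan = 2.493 kg.
Total cost: 0.122·0.9 + 0.067·2.493 = 0.27683.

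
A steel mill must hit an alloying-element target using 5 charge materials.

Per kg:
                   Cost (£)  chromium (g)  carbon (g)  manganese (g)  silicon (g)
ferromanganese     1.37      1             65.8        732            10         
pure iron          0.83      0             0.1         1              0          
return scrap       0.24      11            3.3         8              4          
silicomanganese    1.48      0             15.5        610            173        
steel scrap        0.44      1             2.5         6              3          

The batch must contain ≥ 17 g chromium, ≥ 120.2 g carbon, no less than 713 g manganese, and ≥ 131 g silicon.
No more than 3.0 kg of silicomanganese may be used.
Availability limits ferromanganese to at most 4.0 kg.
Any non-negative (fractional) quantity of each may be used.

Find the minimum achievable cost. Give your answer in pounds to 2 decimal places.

This is a linear program. Let x1 = kg of ferromanganese, x2 = kg of pure iron, x3 = kg of return scrap, x4 = kg of silicomanganese, x5 = kg of steel scrap.
Minimise 1.37x1 + 0.83x2 + 0.24x3 + 1.48x4 + 0.44x5 subject to:
  1x1 + 11x3 + 1x5 ≥ 17   (chromium)
  65.8x1 + 0.1x2 + 3.3x3 + 15.5x4 + 2.5x5 ≥ 120.2   (carbon)
  732x1 + 1x2 + 8x3 + 610x4 + 6x5 ≥ 713   (manganese)
  10x1 + 4x3 + 173x4 + 3x5 ≥ 131   (silicon)
  x4 ≤ 3
  x1 ≤ 4
  x1, x2, x3, x4, x5 ≥ 0.
At the optimum only ferromanganese, return scrap, silicomanganese are positive (pure iron, steel scrap = 0). There the chromium, carbon, silicon constraints are tight.
Optimal quantities: ferromanganese = 1.608 kg, return scrap = 1.399 kg, silicomanganese = 0.6319 kg.
Hence cost = 1.37·1.608 + 0.24·1.399 + 1.48·0.6319 = £3.4739.

£3.47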